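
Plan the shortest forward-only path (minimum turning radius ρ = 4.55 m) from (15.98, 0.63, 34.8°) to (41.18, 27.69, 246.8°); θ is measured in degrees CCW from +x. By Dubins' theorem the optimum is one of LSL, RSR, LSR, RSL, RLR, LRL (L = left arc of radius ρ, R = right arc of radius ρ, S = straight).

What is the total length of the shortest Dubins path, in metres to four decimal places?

49.3358 m

Let ψ = atan2(Δy, Δx) = atan2(27.06, 25.20) = 47.0384° be the start→goal bearing.
Normalize: d = |goal − start| / ρ = 36.976798/4.55 = 8.126769, α = (θ_start − ψ) mod 360° = 347.7616° = 6.069585 rad, β = (θ_goal − ψ) mod 360° = 199.7616° = 3.486498 rad.
Common terms: sin α = -0.211979, cos α = 0.977274, sin β = -0.338108, cos β = -0.941107, cos(α−β) = -0.848048, d² = 66.044371. Work in radians in the unit-radius frame; every candidate has L = ρ·(t + p + q).
LSL: p² = 2 + d² − 2cos(α−β) + 2d(sin α − sin β) = 71.790501; p = √p² = 8.472928; φ = atan2(cos β − cos α, d + sin α − sin β) = -0.228394 rad; t = (φ − α) mod 2π = 6.268392 rad, q = (β − φ) mod 2π = 3.714892 rad → L = 4.55·(6.268392 + 8.472928 + 3.714892) = 4.55·18.456211 = 83.975759 m
RSR: p² = 2 + d² − 2cos(α−β) + 2d(sin β − sin α) = 67.690434; p = √p² = 8.227420; φ = atan2(cos α − cos β, d − sin α + sin β) = 0.235336 rad; t = (α − φ) mod 2π = 5.834250 rad, q = (φ − β) mod 2π = 3.032023 rad → L = 4.55·(5.834250 + 8.227420 + 3.032023) = 4.55·17.093692 = 77.776300 m
LSR: p² = d² − 2 + 2cos(α−β) + 2d(sin α + sin β) = 53.407415; p = √p² = 7.308038; φ = atan2(−cos α − cos β, d + sin α + sin β) − atan2(−2, p) = 0.262357 rad; t = (φ − α) mod 2π = 0.475957 rad, q = (φ − β) mod 2π = 3.059044 rad → L = 4.55·(0.475957 + 7.308038 + 3.059044) = 4.55·10.843039 = 49.335827 m
RSL: p² = d² − 2 + 2cos(α−β) − 2d(sin α + sin β) = 71.289136; p = √p² = 8.443289; φ = atan2(cos α + cos β, d − sin α − sin β) − atan2(2, p) = -0.228419 rad; t = (α − φ) mod 2π = 0.014820 rad, q = (β − φ) mod 2π = 3.714918 rad → L = 4.55·(0.014820 + 8.443289 + 3.714918) = 4.55·12.173027 = 55.387271 m
RLR: c = (6 − d² + 2cos(α−β) + 2d(sin α − sin β))/8 = -7.461304, |c| > 1 → infeasible
LRL: c = (6 − d² + 2cos(α−β) − 2d(sin α − sin β))/8 = -7.973813, |c| > 1 → infeasible
Shortest: LSR with L = 49.335827 m ≈ 49.3358 m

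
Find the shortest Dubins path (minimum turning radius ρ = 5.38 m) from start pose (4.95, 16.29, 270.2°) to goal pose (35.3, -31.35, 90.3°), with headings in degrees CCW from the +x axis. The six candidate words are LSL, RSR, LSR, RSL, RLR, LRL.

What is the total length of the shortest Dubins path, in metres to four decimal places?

68.4652 m

Let ψ = atan2(Δy, Δx) = atan2(-47.64, 30.35) = -57.5000° be the start→goal bearing.
Normalize: d = |goal − start| / ρ = 56.486212/5.38 = 10.499296, α = (θ_start − ψ) mod 360° = 327.7000° = 5.719444 rad, β = (θ_goal − ψ) mod 360° = 147.8000° = 2.579597 rad.
Common terms: sin α = -0.534352, cos α = 0.845262, sin β = 0.532876, cos β = -0.846193, cos(α−β) = -0.999998, d² = 110.235213. Work in radians in the unit-radius frame; every candidate has L = ρ·(t + p + q).
LSL: p² = 2 + d² − 2cos(α−β) + 2d(sin α − sin β) = 91.824926; p = √p² = 9.582532; φ = atan2(cos β − cos α, d + sin α − sin β) = -0.177444 rad; t = (φ − α) mod 2π = 0.386297 rad, q = (β − φ) mod 2π = 2.757041 rad → L = 5.38·(0.386297 + 9.582532 + 2.757041) = 5.38·12.725870 = 68.465182 m
RSR: p² = 2 + d² − 2cos(α−β) + 2d(sin β − sin α) = 136.645494; p = √p² = 11.689546; φ = atan2(cos α − cos β, d − sin α + sin β) = 0.145208 rad; t = (α − φ) mod 2π = 5.574236 rad, q = (φ − β) mod 2π = 3.848796 rad → L = 5.38·(5.574236 + 11.689546 + 3.848796) = 5.38·21.112579 = 113.585675 m
LSR: p² = d² − 2 + 2cos(α−β) + 2d(sin α + sin β) = 106.204221; p = √p² = 10.305543; φ = atan2(−cos α − cos β, d + sin α + sin β) − atan2(−2, p) = 0.191776 rad; t = (φ − α) mod 2π = 0.755517 rad, q = (φ − β) mod 2π = 3.895364 rad → L = 5.38·(0.755517 + 10.305543 + 3.895364) = 5.38·14.956425 = 80.465566 m
RSL: p² = d² − 2 + 2cos(α−β) − 2d(sin α + sin β) = 106.266212; p = √p² = 10.308550; φ = atan2(cos α + cos β, d − sin α − sin β) − atan2(2, p) = -0.191722 rad; t = (α − φ) mod 2π = 5.911166 rad, q = (β − φ) mod 2π = 2.771319 rad → L = 5.38·(5.911166 + 10.308550 + 2.771319) = 5.38·18.991035 = 102.171769 m
RLR: c = (6 − d² + 2cos(α−β) + 2d(sin α − sin β))/8 = -16.080687, |c| > 1 → infeasible
LRL: c = (6 − d² + 2cos(α−β) − 2d(sin α − sin β))/8 = -10.478116, |c| > 1 → infeasible
Shortest: LSL with L = 68.465182 m ≈ 68.4652 m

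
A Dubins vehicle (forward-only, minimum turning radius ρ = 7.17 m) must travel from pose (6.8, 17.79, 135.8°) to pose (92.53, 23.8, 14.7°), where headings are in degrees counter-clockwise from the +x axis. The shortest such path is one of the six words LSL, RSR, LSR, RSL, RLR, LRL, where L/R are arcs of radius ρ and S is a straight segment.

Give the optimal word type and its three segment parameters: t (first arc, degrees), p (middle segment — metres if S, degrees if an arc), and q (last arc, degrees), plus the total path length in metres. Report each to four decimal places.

Let ψ = atan2(Δy, Δx) = atan2(6.01, 85.73) = 4.0101° be the start→goal bearing.
Normalize: d = |goal − start| / ρ = 85.940404/7.17 = 11.986109, α = (θ_start − ψ) mod 360° = 131.7899° = 2.300168 rad, β = (θ_goal − ψ) mod 360° = 10.6899° = 0.186574 rad.
Common terms: sin α = 0.745593, cos α = -0.666401, sin β = 0.185494, cos β = 0.982645, cos(α−β) = -0.516533, d² = 143.666816. Work in radians in the unit-radius frame; every candidate has L = ρ·(t + p + q).
LSL: p² = 2 + d² − 2cos(α−β) + 2d(sin α − sin β) = 160.126719; p = √p² = 12.654119; φ = atan2(cos β − cos α, d + sin α − sin β) = 0.130689 rad; t = (φ − α) mod 2π = 4.113706 rad, q = (β − φ) mod 2π = 0.055885 rad → L = 7.17·(4.113706 + 12.654119 + 0.055885) = 7.17·16.823710 = 120.626002 m
RSR: p² = 2 + d² − 2cos(α−β) + 2d(sin β − sin α) = 133.273047; p = √p² = 11.544395; φ = atan2(cos α − cos β, d − sin α + sin β) = -0.143334 rad; t = (α − φ) mod 2π = 2.443502 rad, q = (φ − β) mod 2π = 5.953277 rad → L = 7.17·(2.443502 + 11.544395 + 5.953277) = 7.17·19.941174 = 142.978215 m
LSR: p² = d² − 2 + 2cos(α−β) + 2d(sin α + sin β) = 162.953969; p = √p² = 12.765343; φ = atan2(−cos α − cos β, d + sin α + sin β) − atan2(−2, p) = 0.130933 rad; t = (φ − α) mod 2π = 4.113951 rad, q = (φ − β) mod 2π = 6.227544 rad → L = 7.17·(4.113951 + 12.765343 + 6.227544) = 7.17·23.106838 = 165.676027 m
RSL: p² = d² − 2 + 2cos(α−β) − 2d(sin α + sin β) = 118.313530; p = √p² = 10.877202; φ = atan2(cos α + cos β, d − sin α − sin β) − atan2(2, p) = -0.153241 rad; t = (α − φ) mod 2π = 2.453409 rad, q = (β − φ) mod 2π = 0.339815 rad → L = 7.17·(2.453409 + 10.877202 + 0.339815) = 7.17·13.670426 = 98.016958 m
RLR: c = (6 − d² + 2cos(α−β) + 2d(sin α − sin β))/8 = -15.659131, |c| > 1 → infeasible
LRL: c = (6 − d² + 2cos(α−β) − 2d(sin α − sin β))/8 = -19.015840, |c| > 1 → infeasible
Shortest: RSL with L = 98.016958 m ≈ 98.0170 m
Convert RSL to answer units (arcs ×180/π): t = 2.453409·180/π = 140.5700°, p = ρ·p = 7.17·10.877202 = 77.9895 m, q = 0.339815·180/π = 19.4700°, L = 98.0170 m.

RSL: t = 140.5700°, p = 77.9895 m, q = 19.4700°, L = 98.0170 m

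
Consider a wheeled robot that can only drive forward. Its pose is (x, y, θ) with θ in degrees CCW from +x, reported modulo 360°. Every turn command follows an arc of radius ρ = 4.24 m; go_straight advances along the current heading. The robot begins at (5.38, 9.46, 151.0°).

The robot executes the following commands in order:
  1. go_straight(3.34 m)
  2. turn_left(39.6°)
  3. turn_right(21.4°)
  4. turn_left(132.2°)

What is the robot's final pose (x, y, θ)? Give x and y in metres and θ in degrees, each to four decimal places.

set_pose: (x, y, θ) = (5.3800, 9.4600, 151.0000°), ρ = 4.24
go_straight(3.34): x += 3.34·cos θ, y += 3.34·sin θ → (2.4588, 11.0793, 151.0000°)
turn_left(39.6°): centre at ρ to the left, rotate +39.6° → (-0.3768, 11.5385, 190.6000°)
turn_right(21.4°): centre at ρ to the right, rotate −21.4° → (-1.9512, 11.5413, 169.2000°)
turn_left(132.2°): centre at ρ to the left, rotate +132.2° → (-6.3648, 5.1673, 301.4000°)

(-6.3648, 5.1673, 301.4000°)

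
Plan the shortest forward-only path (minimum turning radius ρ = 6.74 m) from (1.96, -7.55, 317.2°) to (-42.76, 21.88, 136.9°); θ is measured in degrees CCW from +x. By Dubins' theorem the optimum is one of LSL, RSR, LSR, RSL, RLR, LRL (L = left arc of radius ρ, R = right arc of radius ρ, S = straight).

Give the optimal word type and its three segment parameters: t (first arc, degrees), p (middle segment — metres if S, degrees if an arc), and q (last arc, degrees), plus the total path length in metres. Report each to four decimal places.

Let ψ = atan2(Δy, Δx) = atan2(29.43, -44.72) = 146.6513° be the start→goal bearing.
Normalize: d = |goal − start| / ρ = 53.535066/6.74 = 7.942888, α = (θ_start − ψ) mod 360° = 170.5487° = 2.976636 rad, β = (θ_goal − ψ) mod 360° = 350.2487° = 6.112993 rad.
Common terms: sin α = 0.164209, cos α = -0.986426, sin β = -0.169372, cos β = 0.985552, cos(α−β) = -0.999986, d² = 63.089472. Work in radians in the unit-radius frame; every candidate has L = ρ·(t + p + q).
LSL: p² = 2 + d² − 2cos(α−β) + 2d(sin α − sin β) = 72.388635; p = √p² = 8.508151; φ = atan2(cos β − cos α, d + sin α − sin β) = 0.233902 rad; t = (φ − α) mod 2π = 3.540451 rad, q = (β − φ) mod 2π = 5.879091 rad → L = 6.74·(3.540451 + 8.508151 + 5.879091) = 6.74·17.927693 = 120.832651 m
RSR: p² = 2 + d² − 2cos(α−β) + 2d(sin β − sin α) = 61.790254; p = √p² = 7.860678; φ = atan2(cos α − cos β, d − sin α + sin β) = -0.253575 rad; t = (α − φ) mod 2π = 3.230211 rad, q = (φ − β) mod 2π = 6.199803 rad → L = 6.74·(3.230211 + 7.860678 + 6.199803) = 6.74·17.290692 = 116.539262 m
LSR: p² = d² − 2 + 2cos(α−β) + 2d(sin α + sin β) = 59.007487; p = √p² = 7.681633; φ = atan2(−cos α − cos β, d + sin α + sin β) − atan2(−2, p) = 0.254816 rad; t = (φ − α) mod 2π = 3.561365 rad, q = (φ − β) mod 2π = 0.425009 rad → L = 6.74·(3.561365 + 7.681633 + 0.425009) = 6.74·11.668007 = 78.642367 m
RSL: p² = d² − 2 + 2cos(α−β) − 2d(sin α + sin β) = 59.171512; p = √p² = 7.692302; φ = atan2(cos α + cos β, d − sin α − sin β) − atan2(2, p) = -0.254478 rad; t = (α − φ) mod 2π = 3.231115 rad, q = (β − φ) mod 2π = 0.084286 rad → L = 6.74·(3.231115 + 7.692302 + 0.084286) = 6.74·11.007703 = 74.191916 m
RLR: c = (6 − d² + 2cos(α−β) + 2d(sin α − sin β))/8 = -6.723782, |c| > 1 → infeasible
LRL: c = (6 − d² + 2cos(α−β) − 2d(sin α − sin β))/8 = -8.048579, |c| > 1 → infeasible
Shortest: RSL with L = 74.191916 m ≈ 74.1919 m
Convert RSL to answer units (arcs ×180/π): t = 3.231115·180/π = 185.1292°, p = ρ·p = 6.74·7.692302 = 51.8461 m, q = 0.084286·180/π = 4.8292°, L = 74.1919 m.

RSL: t = 185.1292°, p = 51.8461 m, q = 4.8292°, L = 74.1919 m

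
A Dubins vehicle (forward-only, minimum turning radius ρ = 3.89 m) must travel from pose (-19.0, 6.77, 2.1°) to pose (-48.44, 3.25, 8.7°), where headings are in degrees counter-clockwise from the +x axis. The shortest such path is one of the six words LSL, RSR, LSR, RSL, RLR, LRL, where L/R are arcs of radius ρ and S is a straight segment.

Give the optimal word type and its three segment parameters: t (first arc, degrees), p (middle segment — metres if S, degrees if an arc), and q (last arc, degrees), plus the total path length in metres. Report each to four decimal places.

RSR: t = 175.2600°, p = 29.2020 m, q = 178.1400°, L = 53.1955 m

Let ψ = atan2(Δy, Δx) = atan2(-3.52, -29.44) = -173.1818° be the start→goal bearing.
Normalize: d = |goal − start| / ρ = 29.649688/3.89 = 7.622028, α = (θ_start − ψ) mod 360° = 175.2818° = 3.059244 rad, β = (θ_goal − ψ) mod 360° = 181.8818° = 3.174436 rad.
Common terms: sin α = 0.082255, cos α = -0.996611, sin β = -0.032837, cos β = -0.999461, cos(α−β) = 0.993373, d² = 58.095307. Work in radians in the unit-radius frame; every candidate has L = ρ·(t + p + q).
LSL: p² = 2 + d² − 2cos(α−β) + 2d(sin α − sin β) = 59.863043; p = √p² = 7.737121; φ = atan2(cos β − cos α, d + sin α − sin β) = -0.000368 rad; t = (φ − α) mod 2π = 3.223573 rad, q = (β − φ) mod 2π = 3.174804 rad → L = 3.89·(3.223573 + 7.737121 + 3.174804) = 3.89·14.135498 = 54.987088 m
RSR: p² = 2 + d² − 2cos(α−β) + 2d(sin β − sin α) = 56.354081; p = √p² = 7.506936; φ = atan2(cos α − cos β, d − sin α + sin β) = 0.000380 rad; t = (α − φ) mod 2π = 3.058865 rad, q = (φ − β) mod 2π = 3.109129 rad → L = 3.89·(3.058865 + 7.506936 + 3.109129) = 3.89·13.674929 = 53.195474 m
LSR: p² = d² − 2 + 2cos(α−β) + 2d(sin α + sin β) = 58.835382; p = √p² = 7.670423; φ = atan2(−cos α − cos β, d + sin α + sin β) − atan2(−2, p) = 0.509614 rad; t = (φ − α) mod 2π = 3.733555 rad, q = (φ − β) mod 2π = 3.618363 rad → L = 3.89·(3.733555 + 7.670423 + 3.618363) = 3.89·15.022340 = 58.436902 m
RSL: p² = d² − 2 + 2cos(α−β) − 2d(sin α + sin β) = 57.328724; p = √p² = 7.571573; φ = atan2(cos α + cos β, d − sin α − sin β) − atan2(2, p) = -0.515976 rad; t = (α − φ) mod 2π = 3.575221 rad, q = (β − φ) mod 2π = 3.690412 rad → L = 3.89·(3.575221 + 7.571573 + 3.690412) = 3.89·14.837206 = 57.716732 m
RLR: c = (6 − d² + 2cos(α−β) + 2d(sin α − sin β))/8 = -6.044260, |c| > 1 → infeasible
LRL: c = (6 − d² + 2cos(α−β) − 2d(sin α − sin β))/8 = -6.482880, |c| > 1 → infeasible
Shortest: RSR with L = 53.195474 m ≈ 53.1955 m
Convert RSR to answer units (arcs ×180/π): t = 3.058865·180/π = 175.2600°, p = ρ·p = 3.89·7.506936 = 29.2020 m, q = 3.109129·180/π = 178.1400°, L = 53.1955 m.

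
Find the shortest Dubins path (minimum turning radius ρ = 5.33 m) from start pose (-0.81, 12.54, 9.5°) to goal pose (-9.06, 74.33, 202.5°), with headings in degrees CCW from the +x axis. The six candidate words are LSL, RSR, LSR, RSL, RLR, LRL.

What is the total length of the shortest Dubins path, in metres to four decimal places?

Let ψ = atan2(Δy, Δx) = atan2(61.79, -8.25) = 97.6050° be the start→goal bearing.
Normalize: d = |goal − start| / ρ = 62.338324/5.33 = 11.695746, α = (θ_start − ψ) mod 360° = 271.8950° = 4.745464 rad, β = (θ_goal − ψ) mod 360° = 104.8950° = 1.830764 rad.
Common terms: sin α = -0.999453, cos α = 0.033069, sin β = 0.966398, cos β = -0.257049, cos(α−β) = -0.974370, d² = 136.790464. Work in radians in the unit-radius frame; every candidate has L = ρ·(t + p + q).
LSL: p² = 2 + d² − 2cos(α−β) + 2d(sin α − sin β) = 94.755007; p = √p² = 9.734218; φ = atan2(cos β − cos α, d + sin α − sin β) = -0.029808 rad; t = (φ − α) mod 2π = 1.507913 rad, q = (β − φ) mod 2π = 1.860572 rad → L = 5.33·(1.507913 + 9.734218 + 1.860572) = 5.33·13.102704 = 69.837411 m
RSR: p² = 2 + d² − 2cos(α−β) + 2d(sin β − sin α) = 186.723401; p = √p² = 13.664677; φ = atan2(cos α − cos β, d − sin α + sin β) = 0.021233 rad; t = (α − φ) mod 2π = 4.724231 rad, q = (φ − β) mod 2π = 4.473654 rad → L = 5.33·(4.724231 + 13.664677 + 4.473654) = 5.33·22.862562 = 121.857457 m
LSR: p² = d² − 2 + 2cos(α−β) + 2d(sin α + sin β) = 132.068524; p = √p² = 11.492107; φ = atan2(−cos α − cos β, d + sin α + sin β) − atan2(−2, p) = 0.191509 rad; t = (φ − α) mod 2π = 1.729231 rad, q = (φ − β) mod 2π = 4.643931 rad → L = 5.33·(1.729231 + 11.492107 + 4.643931) = 5.33·17.865269 = 95.221884 m
RSL: p² = d² − 2 + 2cos(α−β) − 2d(sin α + sin β) = 133.614922; p = √p² = 11.559192; φ = atan2(cos α + cos β, d − sin α − sin β) − atan2(2, p) = -0.190421 rad; t = (α − φ) mod 2π = 4.935884 rad, q = (β − φ) mod 2π = 2.021184 rad → L = 5.33·(4.935884 + 11.559192 + 2.021184) = 5.33·18.516260 = 98.691668 m
RLR: c = (6 − d² + 2cos(α−β) + 2d(sin α − sin β))/8 = -22.340425, |c| > 1 → infeasible
LRL: c = (6 − d² + 2cos(α−β) − 2d(sin α − sin β))/8 = -10.844376, |c| > 1 → infeasible
Shortest: LSL with L = 69.837411 m ≈ 69.8374 m

69.8374 m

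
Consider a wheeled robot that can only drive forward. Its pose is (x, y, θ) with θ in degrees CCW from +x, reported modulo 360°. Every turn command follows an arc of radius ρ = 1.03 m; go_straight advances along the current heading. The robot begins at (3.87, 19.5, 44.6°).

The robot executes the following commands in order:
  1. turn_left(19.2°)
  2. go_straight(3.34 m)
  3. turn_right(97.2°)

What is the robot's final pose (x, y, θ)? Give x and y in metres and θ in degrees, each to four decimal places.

(7.0368, 23.1806, 326.6000°)

set_pose: (x, y, θ) = (3.8700, 19.5000, 44.6000°), ρ = 1.03
turn_left(19.2°): centre at ρ to the left, rotate +19.2° → (4.0710, 19.7786, 63.8000°)
go_straight(3.34): x += 3.34·cos θ, y += 3.34·sin θ → (5.5456, 22.7755, 63.8000°)
turn_right(97.2°): centre at ρ to the right, rotate −97.2° → (7.0368, 23.1806, -33.4000° ≡ 326.6000°)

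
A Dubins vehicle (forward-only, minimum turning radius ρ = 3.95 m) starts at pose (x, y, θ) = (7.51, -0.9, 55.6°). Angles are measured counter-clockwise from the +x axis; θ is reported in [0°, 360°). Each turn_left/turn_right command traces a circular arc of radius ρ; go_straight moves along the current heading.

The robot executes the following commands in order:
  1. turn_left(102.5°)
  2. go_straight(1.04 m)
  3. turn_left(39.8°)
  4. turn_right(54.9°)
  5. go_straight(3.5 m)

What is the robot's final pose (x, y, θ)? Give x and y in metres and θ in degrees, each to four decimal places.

set_pose: (x, y, θ) = (7.5100, -0.9000, 55.6000°), ρ = 3.95
turn_left(102.5°): centre at ρ to the left, rotate +102.5° → (5.7241, 4.9966, 158.1000°)
go_straight(1.04): x += 1.04·cos θ, y += 1.04·sin θ → (4.7592, 5.3845, 158.1000°)
turn_left(39.8°): centre at ρ to the left, rotate +39.8° → (2.0718, 5.4783, 197.9000°)
turn_right(54.9°): centre at ρ to the right, rotate −54.9° → (-1.5194, 6.0825, 143.0000°)
go_straight(3.5): x += 3.5·cos θ, y += 3.5·sin θ → (-4.3147, 8.1889, 143.0000°)

(-4.3147, 8.1889, 143.0000°)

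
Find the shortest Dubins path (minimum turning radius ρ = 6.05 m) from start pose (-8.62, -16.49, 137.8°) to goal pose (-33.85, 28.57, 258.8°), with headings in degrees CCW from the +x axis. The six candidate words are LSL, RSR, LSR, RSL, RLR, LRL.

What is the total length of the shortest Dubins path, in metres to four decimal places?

63.8105 m

Let ψ = atan2(Δy, Δx) = atan2(45.06, -25.23) = 119.2453° be the start→goal bearing.
Normalize: d = |goal − start| / ρ = 51.642584/6.05 = 8.535964, α = (θ_start − ψ) mod 360° = 18.5547° = 0.323840 rad, β = (θ_goal − ψ) mod 360° = 139.5547° = 2.435688 rad.
Common terms: sin α = 0.318209, cos α = 0.948021, sin β = 0.648722, cos β = -0.761025, cos(α−β) = -0.515038, d² = 72.862687. Work in radians in the unit-radius frame; every candidate has L = ρ·(t + p + q).
LSL: p² = 2 + d² − 2cos(α−β) + 2d(sin α − sin β) = 70.250266; p = √p² = 8.381543; φ = atan2(cos β − cos α, d + sin α − sin β) = -0.205346 rad; t = (φ − α) mod 2π = 5.753999 rad, q = (β − φ) mod 2π = 2.641034 rad → L = 6.05·(5.753999 + 8.381543 + 2.641034) = 6.05·16.776577 = 101.498290 m
RSR: p² = 2 + d² − 2cos(α−β) + 2d(sin β − sin α) = 81.535260; p = √p² = 9.029688; φ = atan2(cos α − cos β, d − sin α + sin β) = 0.190418 rad; t = (α − φ) mod 2π = 0.133422 rad, q = (φ − β) mod 2π = 4.037915 rad → L = 6.05·(0.133422 + 9.029688 + 4.037915) = 6.05·13.201025 = 79.866199 m
LSR: p² = d² − 2 + 2cos(α−β) + 2d(sin α + sin β) = 86.339997; p = √p² = 9.291932; φ = atan2(−cos α − cos β, d + sin α + sin β) − atan2(−2, p) = 0.192331 rad; t = (φ − α) mod 2π = 6.151676 rad, q = (φ − β) mod 2π = 4.039828 rad → L = 6.05·(6.151676 + 9.291932 + 4.039828) = 6.05·19.483436 = 117.874787 m
RSL: p² = d² − 2 + 2cos(α−β) − 2d(sin α + sin β) = 53.325225; p = √p² = 7.302412; φ = atan2(cos α + cos β, d − sin α − sin β) − atan2(2, p) = -0.242626 rad; t = (α − φ) mod 2π = 0.566466 rad, q = (β − φ) mod 2π = 2.678315 rad → L = 6.05·(0.566466 + 7.302412 + 2.678315) = 6.05·10.547193 = 63.810518 m
RLR: c = (6 − d² + 2cos(α−β) + 2d(sin α − sin β))/8 = -9.191908, |c| > 1 → infeasible
LRL: c = (6 − d² + 2cos(α−β) − 2d(sin α − sin β))/8 = -7.781283, |c| > 1 → infeasible
Shortest: RSL with L = 63.810518 m ≈ 63.8105 m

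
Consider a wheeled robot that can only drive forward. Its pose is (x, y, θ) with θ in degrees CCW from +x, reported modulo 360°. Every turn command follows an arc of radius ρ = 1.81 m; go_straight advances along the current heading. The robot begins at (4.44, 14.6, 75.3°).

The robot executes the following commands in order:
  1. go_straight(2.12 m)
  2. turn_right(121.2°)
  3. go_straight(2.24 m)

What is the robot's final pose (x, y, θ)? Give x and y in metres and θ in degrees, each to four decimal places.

(9.5874, 15.8423, 314.1000°)

set_pose: (x, y, θ) = (4.4400, 14.6000, 75.3000°), ρ = 1.81
go_straight(2.12): x += 2.12·cos θ, y += 2.12·sin θ → (4.9780, 16.6506, 75.3000°)
turn_right(121.2°): centre at ρ to the right, rotate −121.2° → (8.0285, 17.4509, -45.9000° ≡ 314.1000°)
go_straight(2.24): x += 2.24·cos θ, y += 2.24·sin θ → (9.5874, 15.8423, 314.1000°)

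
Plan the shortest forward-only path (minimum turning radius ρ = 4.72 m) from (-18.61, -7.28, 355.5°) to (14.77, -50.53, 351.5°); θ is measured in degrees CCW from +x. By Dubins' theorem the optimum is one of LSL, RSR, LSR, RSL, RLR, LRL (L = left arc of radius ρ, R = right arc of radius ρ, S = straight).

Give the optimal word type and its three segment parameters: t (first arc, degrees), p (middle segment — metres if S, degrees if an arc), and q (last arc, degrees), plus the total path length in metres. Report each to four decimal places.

Let ψ = atan2(Δy, Δx) = atan2(-43.25, 33.38) = -52.3393° be the start→goal bearing.
Normalize: d = |goal − start| / ρ = 54.633203/4.72 = 11.574831, α = (θ_start − ψ) mod 360° = 47.8393° = 0.834954 rad, β = (θ_goal − ψ) mod 360° = 43.8393° = 0.765141 rad.
Common terms: sin α = 0.741266, cos α = 0.671212, sin β = 0.692638, cos β = 0.721285, cos(α−β) = 0.997564, d² = 133.976717. Work in radians in the unit-radius frame; every candidate has L = ρ·(t + p + q).
LSL: p² = 2 + d² − 2cos(α−β) + 2d(sin α − sin β) = 135.107289; p = √p² = 11.623566; φ = atan2(cos β − cos α, d + sin α − sin β) = 0.004308 rad; t = (φ − α) mod 2π = 5.452539 rad, q = (β − φ) mod 2π = 0.760833 rad → L = 4.72·(5.452539 + 11.623566 + 0.760833) = 4.72·17.836938 = 84.190349 m
RSR: p² = 2 + d² − 2cos(α−β) + 2d(sin β − sin α) = 132.855889; p = √p² = 11.526313; φ = atan2(cos α − cos β, d − sin α + sin β) = -0.004344 rad; t = (α − φ) mod 2π = 0.839298 rad, q = (φ − β) mod 2π = 5.513700 rad → L = 4.72·(0.839298 + 11.526313 + 5.513700) = 4.72·17.879311 = 84.390350 m
LSR: p² = d² − 2 + 2cos(α−β) + 2d(sin α + sin β) = 167.166239; p = √p² = 12.929278; φ = atan2(−cos α − cos β, d + sin α + sin β) − atan2(−2, p) = 0.046834 rad; t = (φ − α) mod 2π = 5.495066 rad, q = (φ − β) mod 2π = 5.564879 rad → L = 4.72·(5.495066 + 12.929278 + 5.564879) = 4.72·23.989223 = 113.229131 m
RSL: p² = d² − 2 + 2cos(α−β) − 2d(sin α + sin β) = 100.777452; p = √p² = 10.038797; φ = atan2(cos α + cos β, d − sin α − sin β) − atan2(2, p) = -0.060191 rad; t = (α − φ) mod 2π = 0.895145 rad, q = (β − φ) mod 2π = 0.825332 rad → L = 4.72·(0.895145 + 10.038797 + 0.825332) = 4.72·11.759274 = 55.503773 m
RLR: c = (6 − d² + 2cos(α−β) + 2d(sin α − sin β))/8 = -15.606986, |c| > 1 → infeasible
LRL: c = (6 − d² + 2cos(α−β) − 2d(sin α − sin β))/8 = -15.888411, |c| > 1 → infeasible
Shortest: RSL with L = 55.503773 m ≈ 55.5038 m
Convert RSL to answer units (arcs ×180/π): t = 0.895145·180/π = 51.2880°, p = ρ·p = 4.72·10.038797 = 47.3831 m, q = 0.825332·180/π = 47.2880°, L = 55.5038 m.

RSL: t = 51.2880°, p = 47.3831 m, q = 47.2880°, L = 55.5038 m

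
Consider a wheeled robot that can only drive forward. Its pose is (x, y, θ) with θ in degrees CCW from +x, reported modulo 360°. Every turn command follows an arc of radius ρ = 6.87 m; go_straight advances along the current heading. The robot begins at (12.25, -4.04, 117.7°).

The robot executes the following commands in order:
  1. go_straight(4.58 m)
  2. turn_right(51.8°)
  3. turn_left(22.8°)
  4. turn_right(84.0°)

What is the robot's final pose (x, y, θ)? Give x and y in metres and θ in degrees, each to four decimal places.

(16.8349, 15.3542, 4.7000°)

set_pose: (x, y, θ) = (12.2500, -4.0400, 117.7000°), ρ = 6.87
go_straight(4.58): x += 4.58·cos θ, y += 4.58·sin θ → (10.1210, 0.0151, 117.7000°)
turn_right(51.8°): centre at ρ to the right, rotate −51.8° → (9.9325, 6.0138, 65.9000°)
turn_left(22.8°): centre at ρ to the left, rotate +22.8° → (10.5296, 8.6632, 88.7000°)
turn_right(84.0°): centre at ρ to the right, rotate −84.0° → (16.8349, 15.3542, 4.7000°)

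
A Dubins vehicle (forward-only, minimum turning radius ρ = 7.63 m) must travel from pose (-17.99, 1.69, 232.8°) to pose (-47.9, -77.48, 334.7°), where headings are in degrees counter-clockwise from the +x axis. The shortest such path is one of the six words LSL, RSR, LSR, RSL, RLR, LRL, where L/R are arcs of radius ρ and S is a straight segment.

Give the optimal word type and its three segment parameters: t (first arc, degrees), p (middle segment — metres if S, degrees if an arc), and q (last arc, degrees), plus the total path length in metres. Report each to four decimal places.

LSL: t = 11.3868°, p = 75.1582 m, q = 90.5132°, L = 88.7280 m

Let ψ = atan2(Δy, Δx) = atan2(-79.17, -29.91) = -110.6963° be the start→goal bearing.
Normalize: d = |goal − start| / ρ = 84.631537/7.63 = 11.091945, α = (θ_start − ψ) mod 360° = 343.4963° = 5.995141 rad, β = (θ_goal − ψ) mod 360° = 85.3963° = 1.490447 rad.
Common terms: sin α = -0.284077, cos α = 0.958801, sin β = 0.996774, cos β = 0.080263, cos(α−β) = -0.206204, d² = 123.031233. Work in radians in the unit-radius frame; every candidate has L = ρ·(t + p + q).
LSL: p² = 2 + d² − 2cos(α−β) + 2d(sin α − sin β) = 97.029384; p = √p² = 9.850349; φ = atan2(cos β − cos α, d + sin α − sin β) = -0.089307 rad; t = (φ − α) mod 2π = 0.198737 rad, q = (β − φ) mod 2π = 1.579754 rad → L = 7.63·(0.198737 + 9.850349 + 1.579754) = 7.63·11.628840 = 88.728049 m
RSR: p² = 2 + d² − 2cos(α−β) + 2d(sin β − sin α) = 153.857899; p = √p² = 12.403947; φ = atan2(cos α − cos β, d − sin α + sin β) = 0.070887 rad; t = (α − φ) mod 2π = 5.924255 rad, q = (φ − β) mod 2π = 4.863625 rad → L = 7.63·(5.924255 + 12.403947 + 4.863625) = 7.63·23.191827 = 176.953640 m
LSR: p² = d² − 2 + 2cos(α−β) + 2d(sin α + sin β) = 136.429202; p = √p² = 11.680291; φ = atan2(−cos α − cos β, d + sin α + sin β) − atan2(−2, p) = 0.081789 rad; t = (φ − α) mod 2π = 0.369833 rad, q = (φ − β) mod 2π = 4.874527 rad → L = 7.63·(0.369833 + 11.680291 + 4.874527) = 7.63·16.924651 = 129.135088 m
RSL: p² = d² − 2 + 2cos(α−β) − 2d(sin α + sin β) = 104.808448; p = √p² = 10.237600; φ = atan2(cos α + cos β, d − sin α − sin β) − atan2(2, p) = -0.093151 rad; t = (α − φ) mod 2π = 6.088292 rad, q = (β − φ) mod 2π = 1.583598 rad → L = 7.63·(6.088292 + 10.237600 + 1.583598) = 7.63·17.909490 = 136.649406 m
RLR: c = (6 − d² + 2cos(α−β) + 2d(sin α − sin β))/8 = -18.232237, |c| > 1 → infeasible
LRL: c = (6 − d² + 2cos(α−β) − 2d(sin α − sin β))/8 = -11.128673, |c| > 1 → infeasible
Shortest: LSL with L = 88.728049 m ≈ 88.7280 m
Convert LSL to answer units (arcs ×180/π): t = 0.198737·180/π = 11.3868°, p = ρ·p = 7.63·9.850349 = 75.1582 m, q = 1.579754·180/π = 90.5132°, L = 88.7280 m.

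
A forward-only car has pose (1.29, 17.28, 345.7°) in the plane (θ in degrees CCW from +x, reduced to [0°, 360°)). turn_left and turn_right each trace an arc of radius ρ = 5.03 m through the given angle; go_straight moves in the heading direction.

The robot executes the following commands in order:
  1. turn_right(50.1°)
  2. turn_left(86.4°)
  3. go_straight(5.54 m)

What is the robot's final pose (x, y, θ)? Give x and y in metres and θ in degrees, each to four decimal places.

set_pose: (x, y, θ) = (1.2900, 17.2800, 345.7000°), ρ = 5.03
turn_right(50.1°): centre at ρ to the right, rotate −50.1° → (4.5838, 14.5792, 295.6000°)
turn_left(86.4°): centre at ρ to the left, rotate +86.4° → (11.0043, 12.0889, 382.0000° ≡ 22.0000°)
go_straight(5.54): x += 5.54·cos θ, y += 5.54·sin θ → (16.1409, 14.1642, 22.0000°)

(16.1409, 14.1642, 22.0000°)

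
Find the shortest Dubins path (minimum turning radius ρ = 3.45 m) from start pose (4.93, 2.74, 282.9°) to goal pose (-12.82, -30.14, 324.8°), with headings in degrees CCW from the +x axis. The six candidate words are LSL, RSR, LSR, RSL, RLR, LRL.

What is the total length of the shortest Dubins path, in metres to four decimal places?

Let ψ = atan2(Δy, Δx) = atan2(-32.88, -17.75) = -118.3620° be the start→goal bearing.
Normalize: d = |goal − start| / ρ = 37.365183/3.45 = 10.830488, α = (θ_start − ψ) mod 360° = 41.2620° = 0.720158 rad, β = (θ_goal − ψ) mod 360° = 83.1620° = 1.451451 rad.
Common terms: sin α = 0.659504, cos α = 0.751701, sin β = 0.992887, cos β = 0.119062, cos(α−β) = 0.744312, d² = 117.299466. Work in radians in the unit-radius frame; every candidate has L = ρ·(t + p + q).
LSL: p² = 2 + d² − 2cos(α−β) + 2d(sin α − sin β) = 110.589439; p = √p² = 10.516151; φ = atan2(cos β − cos α, d + sin α − sin β) = -0.060195 rad; t = (φ − α) mod 2π = 5.502832 rad, q = (β − φ) mod 2π = 1.511646 rad → L = 3.45·(5.502832 + 10.516151 + 1.511646) = 3.45·17.530630 = 60.480672 m
RSR: p² = 2 + d² − 2cos(α−β) + 2d(sin β − sin α) = 125.032248; p = √p² = 11.181782; φ = atan2(cos α − cos β, d − sin α + sin β) = 0.056608 rad; t = (α − φ) mod 2π = 0.663550 rad, q = (φ − β) mod 2π = 4.888342 rad → L = 3.45·(0.663550 + 11.181782 + 4.888342) = 3.45·16.733674 = 57.731176 m
LSR: p² = d² − 2 + 2cos(α−β) + 2d(sin α + sin β) = 152.580480; p = √p² = 12.352347; φ = atan2(−cos α − cos β, d + sin α + sin β) − atan2(−2, p) = 0.090876 rad; t = (φ − α) mod 2π = 5.653903 rad, q = (φ − β) mod 2π = 4.922610 rad → L = 3.45·(5.653903 + 12.352347 + 4.922610) = 3.45·22.928860 = 79.104566 m
RSL: p² = d² − 2 + 2cos(α−β) − 2d(sin α + sin β) = 80.995700; p = √p² = 8.999761; φ = atan2(cos α + cos β, d − sin α − sin β) − atan2(2, p) = -0.124084 rad; t = (α − φ) mod 2π = 0.844242 rad, q = (β − φ) mod 2π = 1.575535 rad → L = 3.45·(0.844242 + 8.999761 + 1.575535) = 3.45·11.419538 = 39.397406 m
RLR: c = (6 − d² + 2cos(α−β) + 2d(sin α − sin β))/8 = -14.629031, |c| > 1 → infeasible
LRL: c = (6 − d² + 2cos(α−β) − 2d(sin α − sin β))/8 = -12.823680, |c| > 1 → infeasible
Shortest: RSL with L = 39.397406 m ≈ 39.3974 m

39.3974 m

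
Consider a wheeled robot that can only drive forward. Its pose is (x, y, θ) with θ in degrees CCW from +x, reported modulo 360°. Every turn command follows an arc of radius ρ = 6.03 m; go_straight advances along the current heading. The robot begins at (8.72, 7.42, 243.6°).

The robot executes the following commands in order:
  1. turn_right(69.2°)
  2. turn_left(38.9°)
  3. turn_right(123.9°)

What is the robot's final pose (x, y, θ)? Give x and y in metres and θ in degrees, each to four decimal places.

set_pose: (x, y, θ) = (8.7200, 7.4200, 243.6000°), ρ = 6.03
turn_right(69.2°): centre at ρ to the right, rotate −69.2° → (2.7304, 4.0999, 174.4000°)
turn_left(38.9°): centre at ρ to the left, rotate +38.9° → (-1.1686, 3.1386, 213.3000°)
turn_right(123.9°): centre at ρ to the right, rotate −123.9° → (-10.5089, 8.2417, 89.4000°)

(-10.5089, 8.2417, 89.4000°)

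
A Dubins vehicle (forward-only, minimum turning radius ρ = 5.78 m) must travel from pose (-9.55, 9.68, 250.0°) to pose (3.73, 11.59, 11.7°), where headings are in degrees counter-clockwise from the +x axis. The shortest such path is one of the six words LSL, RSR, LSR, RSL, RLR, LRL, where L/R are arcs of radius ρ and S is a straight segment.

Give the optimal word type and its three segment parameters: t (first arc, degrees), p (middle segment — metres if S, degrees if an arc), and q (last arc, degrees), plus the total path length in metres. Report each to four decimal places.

Let ψ = atan2(Δy, Δx) = atan2(1.91, 13.28) = 8.1845° be the start→goal bearing.
Normalize: d = |goal − start| / ρ = 13.416650/5.78 = 2.321220, α = (θ_start − ψ) mod 360° = 241.8155° = 4.220477 rad, β = (θ_goal − ψ) mod 360° = 3.5155° = 0.061358 rad.
Common terms: sin α = -0.881432, cos α = -0.472312, sin β = 0.061319, cos β = 0.998118, cos(α−β) = -0.525472, d² = 5.388061. Work in radians in the unit-radius frame; every candidate has L = ρ·(t + p + q).
LSL: p² = 2 + d² − 2cos(α−β) + 2d(sin α − sin β) = 4.062340; p = √p² = 2.015525; φ = atan2(cos β − cos α, d + sin α − sin β) = 0.817666 rad; t = (φ − α) mod 2π = 2.880374 rad, q = (β − φ) mod 2π = 5.526877 rad → L = 5.78·(2.880374 + 2.015525 + 5.526877) = 5.78·10.422776 = 60.243644 m
RSR: p² = 2 + d² − 2cos(α−β) + 2d(sin β − sin α) = 12.815668; p = √p² = 3.579898; φ = atan2(cos α − cos β, d − sin α + sin β) = -0.423272 rad; t = (α − φ) mod 2π = 4.643750 rad, q = (φ − β) mod 2π = 5.798555 rad → L = 5.78·(4.643750 + 3.579898 + 5.798555) = 5.78·14.022203 = 81.048332 m
LSR: p² = d² − 2 + 2cos(α−β) + 2d(sin α + sin β) = -1.470204 < 0 → infeasible
RSL: p² = d² − 2 + 2cos(α−β) − 2d(sin α + sin β) = 6.144440; p = √p² = 2.478798; φ = atan2(cos α + cos β, d − sin α − sin β) − atan2(2, p) = -0.513054 rad; t = (α − φ) mod 2π = 4.733531 rad, q = (β − φ) mod 2π = 0.574411 rad → L = 5.78·(4.733531 + 2.478798 + 0.574411) = 5.78·7.786740 = 45.007359 m
RLR: c = (6 − d² + 2cos(α−β) + 2d(sin α − sin β))/8 = -0.601959; p = 2π − arccos c = 4.066437 rad; φ = atan2(cos α − cos β, d − sin α + sin β) = -0.423272 rad; t = (α − φ + p/2) mod 2π = 0.393783 rad, q = (α − β − t + p) mod 2π = 1.548588 rad → L = 5.78·(0.393783 + 4.066437 + 1.548588) = 5.78·6.008809 = 34.730917 m
LRL: c = (6 − d² + 2cos(α−β) − 2d(sin α − sin β))/8 = 0.492207; p = 2π − arccos c = 5.227013 rad; φ = atan2(cos β − cos α, d + sin α − sin β) = 0.817666 rad; t = (φ − α + p/2) mod 2π = 5.493881 rad, q = (β − α − t + p) mod 2π = 1.857198 rad → L = 5.78·(5.493881 + 5.227013 + 1.857198) = 5.78·12.578091 = 72.701368 m
Shortest: RLR with L = 34.730917 m ≈ 34.7309 m
Convert RLR to answer units (arcs ×180/π): t = 0.393783·180/π = 22.5621°, p = 4.066437·180/π = 232.9897°, q = 1.548588·180/π = 88.7276°, L = 34.7309 m.

RLR: t = 22.5621°, p = 232.9897°, q = 88.7276°, L = 34.7309 m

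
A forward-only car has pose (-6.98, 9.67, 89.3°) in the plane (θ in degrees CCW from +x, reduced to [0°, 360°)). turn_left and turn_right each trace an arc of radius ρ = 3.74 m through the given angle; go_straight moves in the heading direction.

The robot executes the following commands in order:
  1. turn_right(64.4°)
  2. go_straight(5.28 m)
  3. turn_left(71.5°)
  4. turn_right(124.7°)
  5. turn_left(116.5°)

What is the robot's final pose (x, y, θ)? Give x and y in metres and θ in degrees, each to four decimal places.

set_pose: (x, y, θ) = (-6.9800, 9.6700, 89.3000°), ρ = 3.74
turn_right(64.4°): centre at ρ to the right, rotate −64.4° → (-4.8150, 13.0167, 24.9000°)
go_straight(5.28): x += 5.28·cos θ, y += 5.28·sin θ → (-0.0258, 15.2397, 24.9000°)
turn_left(71.5°): centre at ρ to the left, rotate +71.5° → (2.1163, 19.0490, 96.4000°)
turn_right(124.7°): centre at ρ to the right, rotate −124.7° → (7.6060, 22.7588, -28.3000° ≡ 331.7000°)
turn_left(116.5°): centre at ρ to the left, rotate +116.5° → (13.1173, 25.9343, 448.2000° ≡ 88.2000°)

(13.1173, 25.9343, 88.2000°)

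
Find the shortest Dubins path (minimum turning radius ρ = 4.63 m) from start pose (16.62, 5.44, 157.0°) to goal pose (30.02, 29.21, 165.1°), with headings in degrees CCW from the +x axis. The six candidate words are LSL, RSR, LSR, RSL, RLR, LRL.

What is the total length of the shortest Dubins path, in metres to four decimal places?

Let ψ = atan2(Δy, Δx) = atan2(23.77, 13.40) = 60.5885° be the start→goal bearing.
Normalize: d = |goal − start| / ρ = 27.286863/4.63 = 5.893491, α = (θ_start − ψ) mod 360° = 96.4115° = 1.682698 rad, β = (θ_goal − ψ) mod 360° = 104.5115° = 1.824070 rad.
Common terms: sin α = 0.993746, cos α = -0.111669, sin β = 0.968097, cos β = -0.250575, cos(α−β) = 0.990024, d² = 34.733236. Work in radians in the unit-radius frame; every candidate has L = ρ·(t + p + q).
LSL: p² = 2 + d² − 2cos(α−β) + 2d(sin α − sin β) = 35.055503; p = √p² = 5.920769; φ = atan2(cos β − cos α, d + sin α − sin β) = -0.023463 rad; t = (φ − α) mod 2π = 4.577024 rad, q = (β − φ) mod 2π = 1.847533 rad → L = 4.63·(4.577024 + 5.920769 + 1.847533) = 4.63·12.345326 = 57.158858 m
RSR: p² = 2 + d² − 2cos(α−β) + 2d(sin β − sin α) = 34.450874; p = √p² = 5.869487; φ = atan2(cos α − cos β, d − sin α + sin β) = 0.023668 rad; t = (α − φ) mod 2π = 1.659030 rad, q = (φ − β) mod 2π = 4.482783 rad → L = 4.63·(1.659030 + 5.869487 + 4.482783) = 4.63·12.011300 = 55.612320 m
LSR: p² = d² − 2 + 2cos(α−β) + 2d(sin α + sin β) = 57.837489; p = √p² = 7.605096; φ = atan2(−cos α − cos β, d + sin α + sin β) − atan2(−2, p) = 0.303240 rad; t = (φ − α) mod 2π = 4.903727 rad, q = (φ − β) mod 2π = 4.762356 rad → L = 4.63·(4.903727 + 7.605096 + 4.762356) = 4.63·17.271179 = 79.965561 m
RSL: p² = d² − 2 + 2cos(α−β) − 2d(sin α + sin β) = 11.589077; p = √p² = 3.404273; φ = atan2(cos α + cos β, d − sin α − sin β) − atan2(2, p) = -0.623051 rad; t = (α − φ) mod 2π = 2.305749 rad, q = (β − φ) mod 2π = 2.447121 rad → L = 4.63·(2.305749 + 3.404273 + 2.447121) = 4.63·8.157144 = 37.767576 m
RLR: c = (6 − d² + 2cos(α−β) + 2d(sin α − sin β))/8 = -3.306359, |c| > 1 → infeasible
LRL: c = (6 − d² + 2cos(α−β) − 2d(sin α − sin β))/8 = -3.381938, |c| > 1 → infeasible
Shortest: RSL with L = 37.767576 m ≈ 37.7676 m

37.7676 m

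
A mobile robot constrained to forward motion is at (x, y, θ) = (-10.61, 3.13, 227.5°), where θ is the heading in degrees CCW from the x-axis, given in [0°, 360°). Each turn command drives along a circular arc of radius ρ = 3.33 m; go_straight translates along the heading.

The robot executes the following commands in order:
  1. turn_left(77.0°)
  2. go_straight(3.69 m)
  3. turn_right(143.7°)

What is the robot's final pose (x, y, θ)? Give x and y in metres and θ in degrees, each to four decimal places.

(-12.6486, -9.0778, 160.8000°)

set_pose: (x, y, θ) = (-10.6100, 3.1300, 227.5000°), ρ = 3.33
turn_left(77.0°): centre at ρ to the left, rotate +77.0° → (-10.8992, -1.0058, 304.5000°)
go_straight(3.69): x += 3.69·cos θ, y += 3.69·sin θ → (-8.8092, -4.0469, 304.5000°)
turn_right(143.7°): centre at ρ to the right, rotate −143.7° → (-12.6486, -9.0778, 160.8000°)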